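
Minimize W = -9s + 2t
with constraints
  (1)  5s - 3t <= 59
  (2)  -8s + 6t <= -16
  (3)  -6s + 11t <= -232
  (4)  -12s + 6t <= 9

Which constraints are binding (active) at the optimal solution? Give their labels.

Corner points and W = -9s + 2t:
  (-47/37, -806/37) → W = -1189/37
  (-127/2, -251/2) → W = 641/2
  (-497/32, -473/16) → W = 2581/32

The minimum is at (-47/37, -806/37). Substituting into each constraint, equality holds for (1) and (3); the remaining constraints have slack.

(1) and (3)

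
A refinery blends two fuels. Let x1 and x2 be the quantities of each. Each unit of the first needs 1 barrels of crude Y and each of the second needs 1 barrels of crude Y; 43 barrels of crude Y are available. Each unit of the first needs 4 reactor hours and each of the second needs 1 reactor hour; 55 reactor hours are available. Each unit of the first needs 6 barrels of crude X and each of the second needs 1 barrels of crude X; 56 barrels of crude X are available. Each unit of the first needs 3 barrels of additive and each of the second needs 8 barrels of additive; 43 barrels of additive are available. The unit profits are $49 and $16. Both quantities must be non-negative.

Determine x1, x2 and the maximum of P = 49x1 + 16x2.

Extreme points and P = 49x1 + 16x2:
  (0, 0) → P = 0
  (0, 43/8) → P = 86
  (28/3, 0) → P = 1372/3
  (9, 2) → P = 473

At the optimal vertex, 6x1 + x2 = 56 and 3x1 + 8x2 = 43.
Solving simultaneously gives x1 = 9, x2 = 2.

x1 = 9, x2 = 2, maximum P = 473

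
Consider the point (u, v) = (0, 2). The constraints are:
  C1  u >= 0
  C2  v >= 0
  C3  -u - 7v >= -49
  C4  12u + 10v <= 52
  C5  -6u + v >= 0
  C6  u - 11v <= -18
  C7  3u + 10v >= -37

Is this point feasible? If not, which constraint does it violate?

feasible

C1: 0 ≥ 0 ✓
C2: 2 ≥ 0 ✓
C3: -14 ≥ -49 ✓
C4: 20 ≤ 52 ✓
C5: 2 ≥ 0 ✓
C6: -22 ≤ -18 ✓
C7: 20 ≥ -37 ✓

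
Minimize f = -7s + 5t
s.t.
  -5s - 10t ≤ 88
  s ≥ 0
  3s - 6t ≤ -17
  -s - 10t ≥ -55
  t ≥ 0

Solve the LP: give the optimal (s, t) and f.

Extreme points and f = -7s + 5t:
  (0, 17/6) → f = 85/6
  (0, 11/2) → f = 55/2
  (40/9, 91/18) → f = -35/6

s = 40/9, t = 91/18, minimum f = -35/6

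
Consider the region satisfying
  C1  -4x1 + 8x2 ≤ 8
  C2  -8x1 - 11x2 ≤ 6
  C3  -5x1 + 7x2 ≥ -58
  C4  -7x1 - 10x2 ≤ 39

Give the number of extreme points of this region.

Pairwise boundary intersections that survive every other constraint:
  (-34/27, 10/27)
  (130/3, 68/3)
  (596/111, -494/111)

3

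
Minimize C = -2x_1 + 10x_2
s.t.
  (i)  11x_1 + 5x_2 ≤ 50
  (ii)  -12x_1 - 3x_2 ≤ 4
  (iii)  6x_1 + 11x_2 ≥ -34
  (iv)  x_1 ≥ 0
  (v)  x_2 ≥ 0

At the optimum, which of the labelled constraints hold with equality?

Extreme points and C = -2x_1 + 10x_2:
  (0, 10) → C = 100
  (50/11, 0) → C = -100/11
  (0, 0) → C = 0

The minimum is at (50/11, 0). Substituting into each constraint, equality holds for (i) and (v); the remaining constraints have slack.

(i) and (v)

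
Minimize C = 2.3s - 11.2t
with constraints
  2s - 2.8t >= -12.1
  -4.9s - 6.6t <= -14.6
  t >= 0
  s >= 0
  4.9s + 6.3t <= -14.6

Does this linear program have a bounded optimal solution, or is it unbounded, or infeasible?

infeasible

The boundaries 2s - 2.8t = -12.1 and s = 0 meet at (0, 121/28), but that point violates 4.9s + 6.3t ≤ -14.6. Every candidate vertex is excluded by some other constraint, so the feasible region is empty.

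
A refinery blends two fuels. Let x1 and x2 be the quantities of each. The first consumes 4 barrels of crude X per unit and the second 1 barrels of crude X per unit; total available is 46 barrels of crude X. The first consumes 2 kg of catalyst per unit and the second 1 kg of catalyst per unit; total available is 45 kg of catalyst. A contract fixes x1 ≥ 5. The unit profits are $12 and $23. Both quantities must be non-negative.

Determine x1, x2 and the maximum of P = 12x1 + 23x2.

x1 = 5, x2 = 26, maximum P = 658

Extreme points and P = 12x1 + 23x2:
  (23/2, 0) → P = 138
  (5, 0) → P = 60
  (5, 26) → P = 658

The optimum lies where 4x1 + x2 = 46 and x1 = 5.
Solving simultaneously gives x1 = 5, x2 = 26.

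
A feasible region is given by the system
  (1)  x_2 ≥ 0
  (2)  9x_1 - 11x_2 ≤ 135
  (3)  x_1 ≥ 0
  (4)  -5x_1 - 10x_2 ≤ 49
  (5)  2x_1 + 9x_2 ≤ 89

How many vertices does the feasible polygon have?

4

The feasible vertices (each the meet of two boundaries and inside every other half-plane) are:
  (15, 0)
  (0, 0)
  (2194/103, 531/103)
  (0, 89/9)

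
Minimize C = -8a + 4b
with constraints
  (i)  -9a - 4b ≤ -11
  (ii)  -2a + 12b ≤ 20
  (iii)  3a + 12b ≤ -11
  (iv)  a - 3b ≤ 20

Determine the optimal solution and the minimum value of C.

Corner points and C = -8a + 4b:
  (11/6, -11/8) → C = -121/6
  (113/31, -169/31) → C = -1580/31
  (69/7, -71/21) → C = -1940/21

a = 69/7, b = -71/21, minimum C = -1940/21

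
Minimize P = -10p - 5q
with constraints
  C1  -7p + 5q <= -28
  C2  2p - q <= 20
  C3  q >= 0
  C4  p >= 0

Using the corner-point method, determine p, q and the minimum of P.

p = 24, q = 28, minimum P = -380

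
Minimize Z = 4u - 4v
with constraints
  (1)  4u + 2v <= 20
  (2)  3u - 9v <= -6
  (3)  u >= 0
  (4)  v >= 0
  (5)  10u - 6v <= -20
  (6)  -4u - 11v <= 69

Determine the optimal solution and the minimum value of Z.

Feasible corners and Z = 4u - 4v:
  (0, 10) → Z = -40
  (20/11, 70/11) → Z = -200/11
  (0, 10/3) → Z = -40/3

The binding constraints are 4u + 2v = 20 and u = 0.
Solving simultaneously gives u = 0, v = 10.

u = 0, v = 10, minimum Z = -40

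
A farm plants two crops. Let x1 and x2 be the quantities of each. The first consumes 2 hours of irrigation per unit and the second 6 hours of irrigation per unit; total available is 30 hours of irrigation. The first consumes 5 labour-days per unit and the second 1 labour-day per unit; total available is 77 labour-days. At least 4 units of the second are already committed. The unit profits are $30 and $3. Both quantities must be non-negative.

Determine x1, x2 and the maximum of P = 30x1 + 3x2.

Vertices and P = 30x1 + 3x2:
  (0, 5) → P = 15
  (0, 4) → P = 12
  (3, 4) → P = 102

x1 = 3, x2 = 4, maximum P = 102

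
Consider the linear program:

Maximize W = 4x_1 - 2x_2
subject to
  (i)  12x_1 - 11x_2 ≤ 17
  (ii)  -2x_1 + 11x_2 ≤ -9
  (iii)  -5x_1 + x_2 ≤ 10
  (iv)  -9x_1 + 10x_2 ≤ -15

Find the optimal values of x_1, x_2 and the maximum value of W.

x_1 = 5/21, x_2 = -9/7, maximum W = 74/21

Corner points and W = 4x_1 - 2x_2:
  (-127/43, -205/43) → W = -98/43
  (5/21, -9/7) → W = 74/21
  (-115/41, -165/41) → W = -130/41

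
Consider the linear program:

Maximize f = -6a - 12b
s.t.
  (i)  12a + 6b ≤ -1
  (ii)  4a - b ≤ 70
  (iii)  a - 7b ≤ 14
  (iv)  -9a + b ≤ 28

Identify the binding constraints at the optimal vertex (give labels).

(iii) and (iv)

Feasible corners and f = -6a - 12b:
  (77/90, -169/90) → f = 87/5
  (-169/66, 109/22) → f = -485/11
  (-105/31, -77/31) → f = 1554/31

The maximum is at (-105/31, -77/31). Substituting into each constraint, equality holds for (iii) and (iv); the remaining constraints have slack.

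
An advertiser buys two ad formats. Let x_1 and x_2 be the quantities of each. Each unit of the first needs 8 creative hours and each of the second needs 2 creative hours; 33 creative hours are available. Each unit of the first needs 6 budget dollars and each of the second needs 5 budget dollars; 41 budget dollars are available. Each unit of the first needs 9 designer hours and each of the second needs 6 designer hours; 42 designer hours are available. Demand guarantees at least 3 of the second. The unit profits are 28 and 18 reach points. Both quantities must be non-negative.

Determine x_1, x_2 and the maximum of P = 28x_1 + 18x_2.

Extreme points and P = 28x_1 + 18x_2:
  (0, 7) → P = 126
  (0, 3) → P = 54
  (8/3, 3) → P = 386/3

x_1 = 8/3, x_2 = 3, maximum P = 386/3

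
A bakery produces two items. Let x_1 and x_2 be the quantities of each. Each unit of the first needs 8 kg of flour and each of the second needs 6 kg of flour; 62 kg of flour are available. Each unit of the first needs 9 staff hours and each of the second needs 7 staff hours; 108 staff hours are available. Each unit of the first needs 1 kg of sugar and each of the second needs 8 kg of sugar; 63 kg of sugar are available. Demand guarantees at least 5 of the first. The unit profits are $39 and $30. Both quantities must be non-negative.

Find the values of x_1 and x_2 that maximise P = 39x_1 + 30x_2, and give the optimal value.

Corner points and P = 39x_1 + 30x_2:
  (31/4, 0) → P = 1209/4
  (5, 0) → P = 195
  (5, 11/3) → P = 305

x_1 = 5, x_2 = 11/3, maximum P = 305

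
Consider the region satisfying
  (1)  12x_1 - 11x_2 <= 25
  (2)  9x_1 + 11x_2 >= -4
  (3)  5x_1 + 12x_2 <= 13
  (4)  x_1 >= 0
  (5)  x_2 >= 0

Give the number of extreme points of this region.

Intersecting each pair of boundary lines and keeping only the points that satisfy every inequality leaves:
  (443/199, 31/199)
  (25/12, 0)
  (0, 13/12)
  (0, 0)

4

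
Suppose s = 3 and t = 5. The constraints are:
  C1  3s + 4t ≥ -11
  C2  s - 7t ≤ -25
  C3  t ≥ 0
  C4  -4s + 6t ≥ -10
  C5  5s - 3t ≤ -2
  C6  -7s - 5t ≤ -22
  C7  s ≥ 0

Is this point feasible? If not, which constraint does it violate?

not feasible — violates C5

Constraint C5: 5s - 3t = 0, which is not ≤ -2. All other constraints are satisfied.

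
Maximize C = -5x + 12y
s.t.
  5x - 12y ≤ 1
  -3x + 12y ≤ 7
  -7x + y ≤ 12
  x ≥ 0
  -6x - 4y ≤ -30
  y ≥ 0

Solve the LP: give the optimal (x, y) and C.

Feasible corners and C = -5x + 12y:
  (4, 19/12) → C = -1
  (91/23, 36/23) → C = -1
  (83/21, 11/7) → C = -19/21

x = 83/21, y = 11/7, maximum C = -19/21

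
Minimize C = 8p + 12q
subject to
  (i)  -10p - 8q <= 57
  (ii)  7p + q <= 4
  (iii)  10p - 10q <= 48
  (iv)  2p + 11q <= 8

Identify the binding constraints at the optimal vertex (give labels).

(i) and (iii)

Vertices and C = 8p + 12q:
  (-31/30, -35/6) → C = -1174/15
  (-691/94, 97/47) → C = -1600/47
  (11/10, -37/10) → C = -178/5
  (12/25, 16/25) → C = 288/25

The minimum is at (-31/30, -35/6). Substituting into each constraint, equality holds for (i) and (iii); the remaining constraints have slack.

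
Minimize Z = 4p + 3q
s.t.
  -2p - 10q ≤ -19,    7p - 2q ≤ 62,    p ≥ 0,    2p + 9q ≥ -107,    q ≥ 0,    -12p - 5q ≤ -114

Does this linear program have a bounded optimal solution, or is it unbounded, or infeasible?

Feasible corners and Z = 4p + 3q:
  (538/59, 54/59) → Z = 2314/59
  (0, 114/5) → Z = 342/5
The feasible region has finitely many vertices and no improving ray; the minimum is 2314/59 at (538/59, 54/59).

bounded optimum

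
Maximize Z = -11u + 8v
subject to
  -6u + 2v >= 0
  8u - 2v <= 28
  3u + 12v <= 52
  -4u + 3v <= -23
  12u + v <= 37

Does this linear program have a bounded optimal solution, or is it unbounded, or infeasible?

From the feasible point (-23/5, -69/5), moving in the direction (-3, -4) keeps every constraint satisfied while Z increases without bound.

unbounded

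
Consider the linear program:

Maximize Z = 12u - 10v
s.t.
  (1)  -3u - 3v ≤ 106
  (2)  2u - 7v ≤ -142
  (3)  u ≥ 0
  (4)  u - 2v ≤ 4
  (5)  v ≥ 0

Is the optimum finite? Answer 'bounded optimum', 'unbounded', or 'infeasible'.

unbounded

From the feasible point (0, 142/7), moving in the direction (2, 1) keeps every constraint satisfied while Z increases without bound.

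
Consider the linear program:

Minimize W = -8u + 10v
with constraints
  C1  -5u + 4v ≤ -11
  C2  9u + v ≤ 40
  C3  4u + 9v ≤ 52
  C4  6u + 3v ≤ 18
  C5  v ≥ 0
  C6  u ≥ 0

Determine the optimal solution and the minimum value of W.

u = 3, v = 0, minimum W = -24

Feasible corners and W = -8u + 10v:
  (35/13, 8/13) → W = -200/13
  (11/5, 0) → W = -88/5
  (3, 0) → W = -24

The binding constraints are 6u + 3v = 18 and v = 0.
Solving simultaneously gives u = 3, v = 0.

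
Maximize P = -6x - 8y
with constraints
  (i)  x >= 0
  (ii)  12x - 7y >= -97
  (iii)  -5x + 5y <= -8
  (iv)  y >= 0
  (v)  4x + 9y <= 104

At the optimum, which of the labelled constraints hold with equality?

Corner points and P = -6x - 8y:
  (8/5, 0) → P = -48/5
  (592/65, 488/65) → P = -7456/65
  (26, 0) → P = -156

The maximum is at (8/5, 0). Substituting into each constraint, equality holds for (iii) and (iv); the remaining constraints have slack.

(iii) and (iv)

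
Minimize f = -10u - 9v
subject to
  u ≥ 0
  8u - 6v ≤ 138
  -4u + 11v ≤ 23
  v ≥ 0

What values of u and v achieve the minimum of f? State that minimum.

Corner points and f = -10u - 9v:
  (0, 23/11) → f = -207/11
  (0, 0) → f = 0
  (207/8, 23/2) → f = -1449/4
  (69/4, 0) → f = -345/2

At the optimal vertex, 8u - 6v = 138 and -4u + 11v = 23.
Solving simultaneously gives u = 207/8, v = 23/2.

u = 207/8, v = 23/2, minimum f = -1449/4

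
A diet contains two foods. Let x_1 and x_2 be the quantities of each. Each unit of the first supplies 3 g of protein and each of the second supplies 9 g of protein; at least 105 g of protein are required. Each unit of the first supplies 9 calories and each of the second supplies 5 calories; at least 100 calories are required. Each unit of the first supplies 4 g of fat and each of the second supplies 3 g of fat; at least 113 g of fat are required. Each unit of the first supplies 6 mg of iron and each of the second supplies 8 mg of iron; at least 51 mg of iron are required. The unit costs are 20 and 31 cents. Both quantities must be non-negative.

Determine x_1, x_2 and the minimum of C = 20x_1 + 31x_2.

Vertices and C = 20x_1 + 31x_2:
  (0, 113/3) → C = 3503/3
  (35, 0) → C = 700
  (26, 3) → C = 613
The feasible region is unbounded (it extends along (0, 1), (1, 0)), but C strictly increases along every unbounded feasible direction, so there is no improving ray and the minimum is attained at a vertex.

The binding constraints are 3x_1 + 9x_2 = 105 and 4x_1 + 3x_2 = 113.
Solving simultaneously gives x_1 = 26, x_2 = 3.

x_1 = 26, x_2 = 3, minimum C = 613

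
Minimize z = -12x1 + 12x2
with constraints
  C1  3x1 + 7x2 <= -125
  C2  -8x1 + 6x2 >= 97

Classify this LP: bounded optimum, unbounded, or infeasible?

From the feasible point (-1429/74, -709/74), moving in the direction (-6, -8) keeps every constraint satisfied while z decreases without bound.

unbounded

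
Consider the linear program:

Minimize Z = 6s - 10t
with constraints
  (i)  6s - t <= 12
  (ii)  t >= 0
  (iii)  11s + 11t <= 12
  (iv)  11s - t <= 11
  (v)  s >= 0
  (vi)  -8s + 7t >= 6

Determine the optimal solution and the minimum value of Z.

s = 0, t = 12/11, minimum Z = -120/11

Feasible corners and Z = 6s - 10t:
  (0, 12/11) → Z = -120/11
  (6/55, 54/55) → Z = -504/55
  (0, 6/7) → Z = -60/7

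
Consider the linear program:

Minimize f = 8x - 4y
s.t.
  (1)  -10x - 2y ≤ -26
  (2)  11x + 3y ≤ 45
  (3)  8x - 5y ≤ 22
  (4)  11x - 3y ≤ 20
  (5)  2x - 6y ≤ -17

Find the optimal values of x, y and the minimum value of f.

x = -3/2, y = 41/2, minimum f = -94

Vertices and f = 8x - 4y:
  (-3/2, 41/2) → f = -94
  (61/32, 111/32) → f = 11/8
  (65/22, 25/6) → f = 230/33
  (57/20, 227/60) → f = 23/3

The optimum lies where -10x - 2y = -26 and 11x + 3y = 45.
Solving simultaneously gives x = -3/2, y = 41/2.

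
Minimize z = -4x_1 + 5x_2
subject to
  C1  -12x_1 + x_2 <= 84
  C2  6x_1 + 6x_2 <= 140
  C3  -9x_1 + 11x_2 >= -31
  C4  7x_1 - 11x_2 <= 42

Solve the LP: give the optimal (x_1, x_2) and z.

Vertices and z = -4x_1 + 5x_2:
  (-14/3, 28) → z = 476/3
  (-966/125, -1092/125) → z = -1596/125
  (863/60, 179/20) → z = -767/60
  (-11/2, -161/22) → z = -321/22

The optimum lies where -9x_1 + 11x_2 = -31 and 7x_1 - 11x_2 = 42.
Solving simultaneously gives x_1 = -11/2, x_2 = -161/22.

x_1 = -11/2, x_2 = -161/22, minimum z = -321/22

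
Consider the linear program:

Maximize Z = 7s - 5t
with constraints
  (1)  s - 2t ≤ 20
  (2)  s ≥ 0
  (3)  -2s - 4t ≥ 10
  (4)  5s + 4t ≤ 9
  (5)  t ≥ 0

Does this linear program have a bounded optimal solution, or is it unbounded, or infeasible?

The boundaries s - 2t = 20 and s = 0 meet at (0, -10), but that point violates t ≥ 0. Every candidate vertex is excluded by some other constraint, so the feasible region is empty.

infeasible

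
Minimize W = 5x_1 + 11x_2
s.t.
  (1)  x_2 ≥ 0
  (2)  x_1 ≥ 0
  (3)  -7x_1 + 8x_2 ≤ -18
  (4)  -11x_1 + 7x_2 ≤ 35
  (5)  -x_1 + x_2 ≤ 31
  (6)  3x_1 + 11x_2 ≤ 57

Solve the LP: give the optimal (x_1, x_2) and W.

x_1 = 18/7, x_2 = 0, minimum W = 90/7

Feasible corners and W = 5x_1 + 11x_2:
  (18/7, 0) → W = 90/7
  (19, 0) → W = 95
  (654/101, 345/101) → W = 7065/101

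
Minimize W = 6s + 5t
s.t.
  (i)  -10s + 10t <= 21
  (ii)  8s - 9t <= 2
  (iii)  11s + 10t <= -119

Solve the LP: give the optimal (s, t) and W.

s = -209/10, t = -94/5, minimum W = -1097/5

Extreme points and W = 6s + 5t:
  (-209/10, -94/5) → W = -1097/5
  (-20/3, -137/30) → W = -377/6
  (-1051/179, -974/179) → W = -11176/179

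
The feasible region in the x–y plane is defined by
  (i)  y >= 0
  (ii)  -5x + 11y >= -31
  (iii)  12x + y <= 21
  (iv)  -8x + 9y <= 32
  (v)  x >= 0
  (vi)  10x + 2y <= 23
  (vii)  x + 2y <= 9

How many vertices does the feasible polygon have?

Pairwise boundary intersections that survive every other constraint:
  (7/4, 0)
  (0, 0)
  (33/23, 87/23)
  (0, 32/9)
  (17/25, 104/25)

5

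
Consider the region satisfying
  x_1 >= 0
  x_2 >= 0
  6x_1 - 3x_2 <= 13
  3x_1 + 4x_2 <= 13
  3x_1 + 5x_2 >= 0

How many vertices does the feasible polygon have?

4

Of the 10 pairwise boundary intersections, those satisfying every inequality are:
  (0, 0)
  (0, 13/4)
  (13/6, 0)
  (91/33, 13/11)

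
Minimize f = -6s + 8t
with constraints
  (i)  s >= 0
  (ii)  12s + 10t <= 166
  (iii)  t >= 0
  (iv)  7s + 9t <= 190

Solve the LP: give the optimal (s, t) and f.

s = 83/6, t = 0, minimum f = -83

Extreme points and f = -6s + 8t:
  (0, 83/5) → f = 664/5
  (0, 0) → f = 0
  (83/6, 0) → f = -83

The binding constraints are 12s + 10t = 166 and t = 0.
Solving simultaneously gives s = 83/6, t = 0.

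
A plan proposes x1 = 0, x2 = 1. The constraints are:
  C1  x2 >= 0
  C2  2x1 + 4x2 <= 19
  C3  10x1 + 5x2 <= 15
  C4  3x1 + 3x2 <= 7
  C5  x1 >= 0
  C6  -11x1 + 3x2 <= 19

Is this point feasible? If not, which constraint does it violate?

C1: 1 ≥ 0 ✓
C2: 4 ≤ 19 ✓
C3: 5 ≤ 15 ✓
C4: 3 ≤ 7 ✓
C5: 0 ≥ 0 ✓
C6: 3 ≤ 19 ✓

feasible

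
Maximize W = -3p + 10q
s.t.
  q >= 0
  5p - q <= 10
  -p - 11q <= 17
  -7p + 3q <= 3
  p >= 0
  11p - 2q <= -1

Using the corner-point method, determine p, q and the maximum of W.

p = 3/19, q = 26/19, maximum W = 251/19

Feasible corners and W = -3p + 10q:
  (0, 1) → W = 10
  (3/19, 26/19) → W = 251/19
  (0, 1/2) → W = 5

At the optimal vertex, -7p + 3q = 3 and 11p - 2q = -1.
Solving simultaneously gives p = 3/19, q = 26/19.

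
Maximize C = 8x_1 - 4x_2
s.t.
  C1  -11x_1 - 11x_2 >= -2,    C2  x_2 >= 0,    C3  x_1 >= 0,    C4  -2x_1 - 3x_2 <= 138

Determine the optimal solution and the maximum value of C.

Vertices and C = 8x_1 - 4x_2:
  (2/11, 0) → C = 16/11
  (0, 2/11) → C = -8/11
  (0, 0) → C = 0

x_1 = 2/11, x_2 = 0, maximum C = 16/11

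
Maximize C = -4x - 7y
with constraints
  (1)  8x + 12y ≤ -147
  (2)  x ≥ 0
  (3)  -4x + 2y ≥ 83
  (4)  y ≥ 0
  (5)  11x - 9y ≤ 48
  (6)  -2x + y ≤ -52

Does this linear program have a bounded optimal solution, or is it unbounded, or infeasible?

Constraints -4x + 2y ≥ 83 and -2x + y ≤ -52 have parallel boundaries but demand opposite sides — no point can satisfy both, so the region is empty.

infeasible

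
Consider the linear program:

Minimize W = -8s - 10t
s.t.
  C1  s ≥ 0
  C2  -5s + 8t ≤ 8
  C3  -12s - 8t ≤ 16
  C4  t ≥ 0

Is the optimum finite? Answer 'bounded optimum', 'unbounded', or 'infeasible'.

From the feasible point (0, 1), moving in the direction (1, 0) keeps every constraint satisfied while W decreases without bound.

unbounded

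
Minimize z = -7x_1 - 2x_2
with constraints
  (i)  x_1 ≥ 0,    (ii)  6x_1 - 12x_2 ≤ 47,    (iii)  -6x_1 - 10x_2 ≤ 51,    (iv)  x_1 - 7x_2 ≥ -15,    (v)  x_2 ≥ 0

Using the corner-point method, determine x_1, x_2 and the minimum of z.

Feasible corners and z = -7x_1 - 2x_2:
  (0, 15/7) → z = -30/7
  (0, 0) → z = 0
  (509/30, 137/30) → z = -1279/10
  (47/6, 0) → z = -329/6

x_1 = 509/30, x_2 = 137/30, minimum z = -1279/10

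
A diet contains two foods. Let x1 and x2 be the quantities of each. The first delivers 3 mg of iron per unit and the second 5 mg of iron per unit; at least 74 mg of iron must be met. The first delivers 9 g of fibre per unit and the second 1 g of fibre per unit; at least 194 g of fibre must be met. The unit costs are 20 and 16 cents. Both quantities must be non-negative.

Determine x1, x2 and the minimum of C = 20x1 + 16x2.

x1 = 64/3, x2 = 2, minimum C = 1376/3

Extreme points and C = 20x1 + 16x2:
  (0, 194) → C = 3104
  (74/3, 0) → C = 1480/3
  (64/3, 2) → C = 1376/3
The feasible region is unbounded (it extends along (0, 1), (1, 0)), but C strictly increases along every unbounded feasible direction, so there is no improving ray and the minimum is attained at a vertex.

At the optimal vertex, 3x1 + 5x2 = 74 and 9x1 + x2 = 194.
Solving simultaneously gives x1 = 64/3, x2 = 2.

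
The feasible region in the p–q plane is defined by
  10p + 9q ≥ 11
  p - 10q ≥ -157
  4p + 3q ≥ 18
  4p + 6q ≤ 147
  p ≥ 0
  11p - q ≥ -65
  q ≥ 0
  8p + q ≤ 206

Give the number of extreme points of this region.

6

The feasible vertices (each the meet of two boundaries and inside every other half-plane) are:
  (264/23, 775/46)
  (0, 157/10)
  (0, 6)
  (9/2, 0)
  (99/4, 8)
  (103/4, 0)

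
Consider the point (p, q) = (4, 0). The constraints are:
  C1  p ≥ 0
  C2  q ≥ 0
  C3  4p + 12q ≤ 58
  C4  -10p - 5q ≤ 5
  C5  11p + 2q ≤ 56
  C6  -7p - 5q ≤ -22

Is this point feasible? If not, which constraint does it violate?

C1: 4 ≥ 0 ✓
C2: 0 ≥ 0 ✓
C3: 16 ≤ 58 ✓
C4: -40 ≤ 5 ✓
C5: 44 ≤ 56 ✓
C6: -28 ≤ -22 ✓

feasible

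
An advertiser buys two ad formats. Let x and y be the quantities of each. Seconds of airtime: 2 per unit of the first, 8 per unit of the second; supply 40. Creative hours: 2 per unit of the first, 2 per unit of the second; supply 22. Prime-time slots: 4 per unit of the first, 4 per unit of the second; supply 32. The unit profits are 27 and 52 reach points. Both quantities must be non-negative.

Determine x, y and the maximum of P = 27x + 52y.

Corner points and P = 27x + 52y:
  (0, 0) → P = 0
  (0, 5) → P = 260
  (8, 0) → P = 216
  (4, 4) → P = 316

x = 4, y = 4, maximum P = 316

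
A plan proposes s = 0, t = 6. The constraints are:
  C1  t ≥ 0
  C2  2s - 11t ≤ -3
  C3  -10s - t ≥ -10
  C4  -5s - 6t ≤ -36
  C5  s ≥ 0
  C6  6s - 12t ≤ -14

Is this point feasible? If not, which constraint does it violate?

C1: 6 ≥ 0 ✓
C2: -66 ≤ -3 ✓
C3: -6 ≥ -10 ✓
C4: -36 ≤ -36 ✓
C5: 0 ≥ 0 ✓
C6: -72 ≤ -14 ✓

feasible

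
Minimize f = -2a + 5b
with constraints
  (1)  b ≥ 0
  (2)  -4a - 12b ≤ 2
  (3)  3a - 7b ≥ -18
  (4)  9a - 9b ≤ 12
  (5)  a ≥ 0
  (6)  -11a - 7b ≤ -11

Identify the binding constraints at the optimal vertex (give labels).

(1) and (4)

Vertices and f = -2a + 5b:
  (4/3, 0) → f = -8/3
  (1, 0) → f = -2
  (41/6, 11/2) → f = 83/6
  (0, 18/7) → f = 90/7
  (0, 11/7) → f = 55/7

The minimum is at (4/3, 0). Substituting into each constraint, equality holds for (1) and (4); the remaining constraints have slack.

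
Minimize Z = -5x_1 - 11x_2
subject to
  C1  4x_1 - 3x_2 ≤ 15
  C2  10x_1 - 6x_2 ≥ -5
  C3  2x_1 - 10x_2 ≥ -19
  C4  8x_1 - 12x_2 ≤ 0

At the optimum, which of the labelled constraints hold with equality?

C3 and C4

Extreme points and Z = -5x_1 - 11x_2:
  (8/11, 45/22) → Z = -575/22
  (-5/6, -5/9) → Z = 185/18
  (57/14, 19/7) → Z = -703/14

The minimum is at (57/14, 19/7). Substituting into each constraint, equality holds for C3 and C4; the remaining constraints have slack.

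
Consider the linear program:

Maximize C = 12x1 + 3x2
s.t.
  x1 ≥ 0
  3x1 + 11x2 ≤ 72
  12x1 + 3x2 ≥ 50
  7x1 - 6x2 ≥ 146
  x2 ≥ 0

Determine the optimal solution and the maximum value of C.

The binding constraints are 3x1 + 11x2 = 72 and x2 = 0.
Solving simultaneously gives x1 = 24, x2 = 0.

x1 = 24, x2 = 0, maximum C = 288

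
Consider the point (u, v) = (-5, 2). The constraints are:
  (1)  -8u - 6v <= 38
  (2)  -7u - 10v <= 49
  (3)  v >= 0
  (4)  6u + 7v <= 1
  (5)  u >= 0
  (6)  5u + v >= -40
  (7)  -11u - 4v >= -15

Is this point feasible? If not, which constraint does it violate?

not feasible — violates (5)

Constraint (5): u = -5, which is not ≥ 0. All other constraints are satisfied.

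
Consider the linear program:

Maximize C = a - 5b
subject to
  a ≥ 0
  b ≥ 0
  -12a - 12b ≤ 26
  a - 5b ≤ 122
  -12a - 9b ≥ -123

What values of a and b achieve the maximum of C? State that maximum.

Extreme points and C = a - 5b:
  (0, 0) → C = 0
  (0, 41/3) → C = -205/3
  (41/4, 0) → C = 41/4

The optimum lies where b = 0 and -12a - 9b = -123.
Solving simultaneously gives a = 41/4, b = 0.

a = 41/4, b = 0, maximum C = 41/4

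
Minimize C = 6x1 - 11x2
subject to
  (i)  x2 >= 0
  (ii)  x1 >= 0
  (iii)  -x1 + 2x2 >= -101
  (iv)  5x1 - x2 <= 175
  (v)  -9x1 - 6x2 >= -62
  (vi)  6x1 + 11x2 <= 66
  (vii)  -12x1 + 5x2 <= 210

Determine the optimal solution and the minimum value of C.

x1 = 0, x2 = 6, minimum C = -66

Extreme points and C = 6x1 - 11x2:
  (0, 0) → C = 0
  (62/9, 0) → C = 124/3
  (0, 6) → C = -66
  (286/63, 74/21) → C = -242/21

The binding constraints are x1 = 0 and 6x1 + 11x2 = 66.
Solving simultaneously gives x1 = 0, x2 = 6.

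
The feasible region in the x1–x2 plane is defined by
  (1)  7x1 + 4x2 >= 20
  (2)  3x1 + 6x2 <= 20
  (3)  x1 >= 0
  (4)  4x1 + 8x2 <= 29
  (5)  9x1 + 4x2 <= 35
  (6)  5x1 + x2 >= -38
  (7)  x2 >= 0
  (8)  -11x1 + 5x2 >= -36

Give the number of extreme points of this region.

5

Intersecting each pair of boundary lines and keeping only the points that satisfy every inequality leaves:
  (4/3, 8/3)
  (20/7, 0)
  (65/21, 25/14)
  (319/89, 61/89)
  (36/11, 0)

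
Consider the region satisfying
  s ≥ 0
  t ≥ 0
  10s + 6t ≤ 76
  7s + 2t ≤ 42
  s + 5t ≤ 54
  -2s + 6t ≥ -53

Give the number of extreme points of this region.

5

The feasible vertices (each the meet of two boundaries and inside every other half-plane) are:
  (0, 0)
  (0, 54/5)
  (6, 0)
  (50/11, 56/11)
  (14/11, 116/11)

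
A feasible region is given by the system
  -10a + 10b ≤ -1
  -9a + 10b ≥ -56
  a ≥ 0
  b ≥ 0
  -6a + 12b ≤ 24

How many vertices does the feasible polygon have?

4

Pairwise boundary intersections that survive every other constraint:
  (1/10, 0)
  (21/5, 41/10)
  (56/9, 0)
  (19, 23/2)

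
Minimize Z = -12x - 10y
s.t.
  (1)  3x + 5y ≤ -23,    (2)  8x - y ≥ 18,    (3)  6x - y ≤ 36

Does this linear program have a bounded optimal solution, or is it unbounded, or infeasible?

Corner points and Z = -12x - 10y:
  (67/43, -238/43) → Z = 1576/43
  (157/33, -82/11) → Z = 192/11
  (-9, -90) → Z = 1008
The feasible region has finitely many vertices and no improving ray; the minimum is 192/11 at (157/33, -82/11).

bounded optimum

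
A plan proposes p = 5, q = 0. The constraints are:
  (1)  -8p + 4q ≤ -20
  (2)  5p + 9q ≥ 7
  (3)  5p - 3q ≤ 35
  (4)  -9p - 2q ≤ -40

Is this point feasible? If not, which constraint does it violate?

(1): -40 ≤ -20 ✓
(2): 25 ≥ 7 ✓
(3): 25 ≤ 35 ✓
(4): -45 ≤ -40 ✓

feasible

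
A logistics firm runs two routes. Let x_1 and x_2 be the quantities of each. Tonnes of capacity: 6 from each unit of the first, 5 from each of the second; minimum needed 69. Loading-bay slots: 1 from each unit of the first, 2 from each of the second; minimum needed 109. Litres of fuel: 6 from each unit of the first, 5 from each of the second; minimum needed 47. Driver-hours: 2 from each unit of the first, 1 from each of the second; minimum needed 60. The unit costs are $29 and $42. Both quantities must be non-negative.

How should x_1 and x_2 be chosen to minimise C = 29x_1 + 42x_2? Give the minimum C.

The feasible region is unbounded (it extends along (0, 1), (1, 0)), but C strictly increases along every unbounded feasible direction, so there is no improving ray and the minimum is attained at a vertex.

x_1 = 11/3, x_2 = 158/3, minimum C = 6955/3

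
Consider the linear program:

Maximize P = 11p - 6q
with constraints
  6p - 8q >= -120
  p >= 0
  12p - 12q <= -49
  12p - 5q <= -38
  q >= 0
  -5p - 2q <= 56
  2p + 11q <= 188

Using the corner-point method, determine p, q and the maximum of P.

p = 0, q = 38/5, maximum P = -228/5

Vertices and P = 11p - 6q:
  (0, 15) → P = -90
  (92/41, 684/41) → P = -3092/41
  (0, 38/5) → P = -228/5
  (261/71, 1166/71) → P = -4125/71

The optimum lies where p = 0 and 12p - 5q = -38.
Solving simultaneously gives p = 0, q = 38/5.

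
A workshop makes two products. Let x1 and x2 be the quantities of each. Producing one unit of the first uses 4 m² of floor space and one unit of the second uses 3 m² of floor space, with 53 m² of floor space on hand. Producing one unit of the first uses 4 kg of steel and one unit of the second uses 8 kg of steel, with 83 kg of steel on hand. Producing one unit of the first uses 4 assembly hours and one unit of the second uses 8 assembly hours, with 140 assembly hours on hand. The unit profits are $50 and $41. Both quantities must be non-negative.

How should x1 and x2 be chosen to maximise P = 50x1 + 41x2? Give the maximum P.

Extreme points and P = 50x1 + 41x2:
  (0, 0) → P = 0
  (0, 83/8) → P = 3403/8
  (53/4, 0) → P = 1325/2
  (35/4, 6) → P = 1367/2

x1 = 35/4, x2 = 6, maximum P = 1367/2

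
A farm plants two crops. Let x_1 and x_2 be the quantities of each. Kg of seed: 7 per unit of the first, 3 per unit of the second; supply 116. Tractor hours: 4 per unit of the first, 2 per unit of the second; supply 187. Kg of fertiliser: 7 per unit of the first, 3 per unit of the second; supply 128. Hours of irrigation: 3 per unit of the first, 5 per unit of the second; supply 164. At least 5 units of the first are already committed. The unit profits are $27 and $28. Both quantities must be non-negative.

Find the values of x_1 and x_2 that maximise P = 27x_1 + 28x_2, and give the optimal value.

x_1 = 5, x_2 = 27, maximum P = 891

Corner points and P = 27x_1 + 28x_2:
  (116/7, 0) → P = 3132/7
  (5, 0) → P = 135
  (5, 27) → P = 891

The binding constraints are 7x_1 + 3x_2 = 116 and x_1 = 5.
Solving simultaneously gives x_1 = 5, x_2 = 27.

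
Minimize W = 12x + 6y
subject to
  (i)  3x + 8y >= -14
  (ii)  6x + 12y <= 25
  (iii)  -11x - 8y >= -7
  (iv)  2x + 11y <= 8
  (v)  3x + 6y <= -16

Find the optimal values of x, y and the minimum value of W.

x = -218/17, y = 52/17, minimum W = -2304/17

Extreme points and W = 12x + 6y:
  (-218/17, 52/17) → W = -2304/17
  (-22/3, 1) → W = -82
  (-32/3, 8/3) → W = -112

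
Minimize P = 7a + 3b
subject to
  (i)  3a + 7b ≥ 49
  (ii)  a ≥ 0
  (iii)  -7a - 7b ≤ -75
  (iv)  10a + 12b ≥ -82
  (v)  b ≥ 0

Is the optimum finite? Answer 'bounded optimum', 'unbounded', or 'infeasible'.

Extreme points and P = 7a + 3b:
  (13/2, 59/14) → P = 407/7
  (49/3, 0) → P = 343/3
  (0, 75/7) → P = 225/7
The feasible region has finitely many vertices and no improving ray; the minimum is 225/7 at (0, 75/7).

bounded optimum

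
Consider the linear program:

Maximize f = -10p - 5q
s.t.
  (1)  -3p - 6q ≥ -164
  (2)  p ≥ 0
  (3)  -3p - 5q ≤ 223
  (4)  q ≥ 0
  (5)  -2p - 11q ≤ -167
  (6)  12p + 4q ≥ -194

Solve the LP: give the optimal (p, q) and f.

Feasible corners and f = -10p - 5q:
  (0, 82/3) → f = -410/3
  (802/21, 173/21) → f = -8885/21
  (0, 167/11) → f = -835/11

p = 0, q = 167/11, maximum f = -835/11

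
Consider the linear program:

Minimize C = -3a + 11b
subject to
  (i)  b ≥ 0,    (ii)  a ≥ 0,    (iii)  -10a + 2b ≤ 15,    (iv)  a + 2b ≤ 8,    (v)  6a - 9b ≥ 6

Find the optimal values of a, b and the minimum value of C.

a = 8, b = 0, minimum C = -24

Extreme points and C = -3a + 11b:
  (8, 0) → C = -24
  (1, 0) → C = -3
  (4, 2) → C = 10

The optimum lies where b = 0 and a + 2b = 8.
Solving simultaneously gives a = 8, b = 0.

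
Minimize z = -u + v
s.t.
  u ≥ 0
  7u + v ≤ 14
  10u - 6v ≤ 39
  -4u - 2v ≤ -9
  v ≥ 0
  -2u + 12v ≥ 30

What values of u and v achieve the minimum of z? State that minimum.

u = 69/43, v = 119/43, minimum z = 50/43

Extreme points and z = -u + v:
  (0, 14) → z = 14
  (0, 9/2) → z = 9/2
  (69/43, 119/43) → z = 50/43
  (12/13, 69/26) → z = 45/26

The binding constraints are 7u + v = 14 and -2u + 12v = 30.
Solving simultaneously gives u = 69/43, v = 119/43.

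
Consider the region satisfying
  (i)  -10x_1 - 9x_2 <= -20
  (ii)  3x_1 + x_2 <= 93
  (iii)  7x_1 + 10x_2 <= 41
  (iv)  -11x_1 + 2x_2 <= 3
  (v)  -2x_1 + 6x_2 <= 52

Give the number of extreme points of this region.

The feasible vertices (each the meet of two boundaries and inside every other half-plane) are:
  (817/17, -870/17)
  (13/119, 250/119)
  (889/23, -528/23)
  (13/31, 118/31)

4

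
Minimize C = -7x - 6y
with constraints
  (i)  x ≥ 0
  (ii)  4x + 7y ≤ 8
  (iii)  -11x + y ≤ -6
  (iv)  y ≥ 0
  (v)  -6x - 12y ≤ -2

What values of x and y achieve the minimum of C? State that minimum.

x = 2, y = 0, minimum C = -14

Extreme points and C = -7x - 6y:
  (50/81, 64/81) → C = -734/81
  (2, 0) → C = -14
  (6/11, 0) → C = -42/11

At the optimal vertex, 4x + 7y = 8 and y = 0.
Solving simultaneously gives x = 2, y = 0.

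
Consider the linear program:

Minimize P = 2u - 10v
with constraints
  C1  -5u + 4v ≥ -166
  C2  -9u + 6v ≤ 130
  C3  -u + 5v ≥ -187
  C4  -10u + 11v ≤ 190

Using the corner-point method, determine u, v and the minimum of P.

Vertices and P = 2u - 10v:
  (82/21, -769/21) → P = 374
  (862/5, 174) → P = -6976/5
  (-1772/39, -1813/39) → P = 374
  (-290/39, 410/39) → P = -120

The binding constraints are -5u + 4v = -166 and -10u + 11v = 190.
Solving simultaneously gives u = 862/5, v = 174.

u = 862/5, v = 174, minimum P = -6976/5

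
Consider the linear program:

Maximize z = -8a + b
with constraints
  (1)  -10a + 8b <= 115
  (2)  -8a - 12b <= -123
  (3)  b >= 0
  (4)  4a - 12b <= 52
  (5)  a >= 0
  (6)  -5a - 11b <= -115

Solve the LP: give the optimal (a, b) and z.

a = 0, b = 115/8, maximum z = 115/8

Feasible corners and z = -8a + b:
  (0, 115/8) → z = 115/8
  (244/13, 25/13) → z = -1927/13
  (0, 115/11) → z = 115/11
The feasible region is unbounded (it extends along (3, 1), (4, 5)), but z strictly decreases along every unbounded feasible direction, so there is no improving ray and the maximum is attained at a vertex.

The optimum lies where -10a + 8b = 115 and a = 0.
Solving simultaneously gives a = 0, b = 115/8.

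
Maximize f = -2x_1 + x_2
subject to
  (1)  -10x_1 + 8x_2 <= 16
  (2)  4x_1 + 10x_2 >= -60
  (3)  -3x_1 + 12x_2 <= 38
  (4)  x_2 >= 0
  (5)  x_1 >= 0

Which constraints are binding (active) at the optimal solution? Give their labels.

Extreme points and f = -2x_1 + x_2:
  (7/6, 83/24) → f = 9/8
  (0, 2) → f = 2
  (0, 0) → f = 0
The feasible region is unbounded (it extends along (4, 1), (1, 0)), but f strictly decreases along every unbounded feasible direction, so there is no improving ray and the maximum is attained at a vertex.

The maximum is at (0, 2). Substituting into each constraint, equality holds for (1) and (5); the remaining constraints have slack.

(1) and (5)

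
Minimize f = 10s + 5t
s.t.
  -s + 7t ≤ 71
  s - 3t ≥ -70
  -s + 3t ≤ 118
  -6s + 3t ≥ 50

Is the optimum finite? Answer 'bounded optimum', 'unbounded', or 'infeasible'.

unbounded

From the feasible point (-277/4, 1/4), moving in the direction (-3, -1) keeps every constraint satisfied while f decreases without bound.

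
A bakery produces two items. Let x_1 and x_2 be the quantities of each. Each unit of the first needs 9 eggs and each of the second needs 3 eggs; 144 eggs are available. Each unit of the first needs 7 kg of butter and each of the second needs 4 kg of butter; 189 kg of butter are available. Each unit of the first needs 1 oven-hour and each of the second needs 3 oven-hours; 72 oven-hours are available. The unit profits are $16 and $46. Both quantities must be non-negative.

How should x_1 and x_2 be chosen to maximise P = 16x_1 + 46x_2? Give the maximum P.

x_1 = 9, x_2 = 21, maximum P = 1110

Extreme points and P = 16x_1 + 46x_2:
  (0, 0) → P = 0
  (0, 24) → P = 1104
  (16, 0) → P = 256
  (9, 21) → P = 1110

At the optimal vertex, 9x_1 + 3x_2 = 144 and x_1 + 3x_2 = 72.
Solving simultaneously gives x_1 = 9, x_2 = 21.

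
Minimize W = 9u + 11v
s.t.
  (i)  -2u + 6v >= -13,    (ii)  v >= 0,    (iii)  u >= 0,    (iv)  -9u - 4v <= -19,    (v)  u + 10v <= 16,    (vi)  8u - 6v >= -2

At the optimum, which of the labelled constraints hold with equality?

(ii) and (iv)

Feasible corners and W = 9u + 11v:
  (13/2, 0) → W = 117/2
  (113/13, 19/26) → W = 2243/26
  (19/9, 0) → W = 19
  (63/43, 125/86) → W = 2509/86

The minimum is at (19/9, 0). Substituting into each constraint, equality holds for (ii) and (iv); the remaining constraints have slack.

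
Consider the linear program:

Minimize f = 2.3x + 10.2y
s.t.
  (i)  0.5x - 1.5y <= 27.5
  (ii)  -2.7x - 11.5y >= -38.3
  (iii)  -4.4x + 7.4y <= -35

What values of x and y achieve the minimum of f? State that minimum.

x = -1510/29, y = -1035/29, minimum f = -14030/29

Extreme points and f = 2.3x + 10.2y:
  (3737/98, -551/98) → f = 29749/980
  (-1510/29, -1035/29) → f = -14030/29
  (34296/3529, 3701/3529) → f = 116631/3529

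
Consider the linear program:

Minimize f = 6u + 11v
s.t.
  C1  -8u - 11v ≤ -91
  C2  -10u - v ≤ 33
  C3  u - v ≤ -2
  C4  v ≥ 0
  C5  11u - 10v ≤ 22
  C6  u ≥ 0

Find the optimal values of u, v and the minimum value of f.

Feasible corners and f = 6u + 11v:
  (69/19, 107/19) → f = 1591/19
  (0, 91/11) → f = 91
  (42, 44) → f = 736
The feasible region is unbounded (it extends along (0, 1), (10, 11)), but f strictly increases along every unbounded feasible direction, so there is no improving ray and the minimum is attained at a vertex.

u = 69/19, v = 107/19, minimum f = 1591/19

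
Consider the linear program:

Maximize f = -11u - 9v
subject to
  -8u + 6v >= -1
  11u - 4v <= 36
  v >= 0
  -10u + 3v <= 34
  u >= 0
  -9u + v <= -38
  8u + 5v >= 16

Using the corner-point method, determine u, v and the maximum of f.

u = 227/46, v = 295/46, maximum f = -112

Feasible corners and f = -11u - 9v:
  (106/17, 277/34) → f = -4825/34
  (227/46, 295/46) → f = -112
  (148/17, 686/17) → f = -7802/17
The feasible region is unbounded (it extends along (3, 10), (4, 11)), but f strictly decreases along every unbounded feasible direction, so there is no improving ray and the maximum is attained at a vertex.

The binding constraints are -8u + 6v = -1 and -9u + v = -38.
Solving simultaneously gives u = 227/46, v = 295/46.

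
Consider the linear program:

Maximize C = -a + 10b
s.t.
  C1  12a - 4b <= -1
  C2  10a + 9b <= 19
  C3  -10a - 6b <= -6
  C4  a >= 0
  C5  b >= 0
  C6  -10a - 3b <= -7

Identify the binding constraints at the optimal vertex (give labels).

Corner points and C = -a + 10b:
  (67/148, 119/74) → C = 2313/148
  (25/76, 47/38) → C = 915/76
  (1/10, 2) → C = 199/10

The maximum is at (1/10, 2). Substituting into each constraint, equality holds for C2 and C6; the remaining constraints have slack.

C2 and C6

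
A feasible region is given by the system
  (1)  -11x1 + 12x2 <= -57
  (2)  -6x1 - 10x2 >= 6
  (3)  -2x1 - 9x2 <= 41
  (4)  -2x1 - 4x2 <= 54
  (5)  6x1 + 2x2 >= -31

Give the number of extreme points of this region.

3

Of the 10 pairwise boundary intersections, those satisfying every inequality are:
  (249/91, -204/91)
  (7/41, -565/123)
  (178/17, -117/17)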